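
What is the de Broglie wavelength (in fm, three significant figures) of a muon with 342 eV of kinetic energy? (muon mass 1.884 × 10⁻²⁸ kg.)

KE = 342 eV = 5.479 × 10⁻¹⁷ J.
p = √(2mKE) = √(2 × 1.884 × 10⁻²⁸ × 5.479 × 10⁻¹⁷) = 1.437 × 10⁻²² kg·m/s.
λ = h/p = 6.626 × 10⁻³⁴ / 1.437 × 10⁻²² = 4.61 × 10⁻¹² m = 4610 fm.

λ = 4610 fm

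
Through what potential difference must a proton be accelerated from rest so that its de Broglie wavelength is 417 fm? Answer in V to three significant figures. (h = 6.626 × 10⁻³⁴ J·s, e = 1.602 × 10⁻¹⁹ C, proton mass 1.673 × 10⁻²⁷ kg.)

V = 4710 V

p = h/λ = 6.626 × 10⁻³⁴ / 4.170 × 10⁻¹³ = 1.589 × 10⁻²¹ kg·m/s.
KE = p²/(2m) = 7.546 × 10⁻¹⁶ J.
V = KE/e = 7.546 × 10⁻¹⁶ / (1.602 × 10⁻¹⁹) = 4710 V.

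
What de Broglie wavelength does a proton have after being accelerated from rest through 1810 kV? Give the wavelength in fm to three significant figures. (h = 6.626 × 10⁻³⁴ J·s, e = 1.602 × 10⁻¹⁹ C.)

KE = eV = 1.602 × 10⁻¹⁹ × 1.810 × 10⁶ = 2.900 × 10⁻¹³ J.
p = √(2mKE) = √(2 × 1.673 × 10⁻²⁷ × 2.900 × 10⁻¹³) = 3.115 × 10⁻²⁰ kg·m/s.
λ = h/p = 6.626 × 10⁻³⁴ / 3.115 × 10⁻²⁰ = 2.13 × 10⁻¹⁴ m = 21.3 fm.

λ = 21.3 fm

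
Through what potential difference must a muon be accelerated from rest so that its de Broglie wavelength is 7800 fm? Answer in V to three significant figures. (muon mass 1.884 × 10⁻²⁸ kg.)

V = 120 V

p = h/λ = 6.626 × 10⁻³⁴ / 7.800 × 10⁻¹² = 8.495 × 10⁻²³ kg·m/s.
KE = p²/(2m) = 1.915 × 10⁻¹⁷ J.
V = KE/e = 1.915 × 10⁻¹⁷ / (1.602 × 10⁻¹⁹) = 120 V.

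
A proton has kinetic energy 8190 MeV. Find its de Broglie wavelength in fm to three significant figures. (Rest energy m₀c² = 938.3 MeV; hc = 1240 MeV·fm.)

λ = 0.137 fm

Total energy E = KE + m₀c² = 8190 + 938.3 = 9128.3 MeV.
(pc)² = E² − (m₀c²)² = (9128.3)² − (938.3)² = 8.245 × 10⁷ MeV², so pc = 9080 MeV.
λ = hc/(pc) = 1240 MeV·fm / 9080 MeV = 0.137 fm.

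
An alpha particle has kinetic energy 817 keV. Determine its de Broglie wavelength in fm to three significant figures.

KE = 817 keV = 1.309 × 10⁻¹³ J.
p = √(2mKE) = √(2 × 6.645 × 10⁻²⁷ × 1.309 × 10⁻¹³) = 4.171 × 10⁻²⁰ kg·m/s.
λ = h/p = 6.626 × 10⁻³⁴ / 4.171 × 10⁻²⁰ = 1.59 × 10⁻¹⁴ m = 15.9 fm.

λ = 15.9 fm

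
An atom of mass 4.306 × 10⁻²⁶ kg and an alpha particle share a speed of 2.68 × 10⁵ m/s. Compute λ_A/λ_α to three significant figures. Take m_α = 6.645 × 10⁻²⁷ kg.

At fixed v, p = mv so λ = h/(mv) ∝ 1/m.
λ_A/λ_α = m_α/m_A = 6.645 × 10⁻²⁷/4.306 × 10⁻²⁶ = 0.154.

λ_A/λ_α = 0.154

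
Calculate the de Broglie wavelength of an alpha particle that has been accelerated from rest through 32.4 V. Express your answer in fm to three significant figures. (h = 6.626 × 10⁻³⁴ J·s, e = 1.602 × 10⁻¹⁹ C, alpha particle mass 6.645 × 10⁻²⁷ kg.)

KE = 2eV = 2 × 1.602 × 10⁻¹⁹ × 32.40 = 1.038 × 10⁻¹⁷ J.
p = √(2mKE) = √(2 × 6.645 × 10⁻²⁷ × 1.038 × 10⁻¹⁷) = 3.714 × 10⁻²² kg·m/s.
λ = h/p = 6.626 × 10⁻³⁴ / 3.714 × 10⁻²² = 1.78 × 10⁻¹² m = 1780 fm.

λ = 1780 fm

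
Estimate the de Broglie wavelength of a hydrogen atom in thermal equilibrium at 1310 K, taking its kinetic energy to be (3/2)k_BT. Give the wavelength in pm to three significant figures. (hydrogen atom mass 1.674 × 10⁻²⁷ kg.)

KE = (3/2)k_BT = 1.5 × 1.381 × 10⁻²³ × 1310 = 2.714 × 10⁻²⁰ J.
p = √(2mKE) = √(2 × 1.674 × 10⁻²⁷ × 2.714 × 10⁻²⁰) = 9.532 × 10⁻²⁴ kg·m/s.
λ = h/p = 6.95 × 10⁻¹¹ m = 69.5 pm.

λ = 69.5 pm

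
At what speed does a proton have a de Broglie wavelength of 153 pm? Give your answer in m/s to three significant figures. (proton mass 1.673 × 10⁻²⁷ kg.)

p = h/λ = 6.626 × 10⁻³⁴ / 1.530 × 10⁻¹⁰ = 4.331 × 10⁻²⁴ kg·m/s.
v = p/m = 4.331 × 10⁻²⁴ / 1.673 × 10⁻²⁷ = 2.59 × 10³ m/s = 2590 m/s.

v = 2590 m/s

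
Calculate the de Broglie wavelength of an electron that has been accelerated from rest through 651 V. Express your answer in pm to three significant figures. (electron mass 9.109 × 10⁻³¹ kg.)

λ = 48.1 pm

KE = eV = 1.602 × 10⁻¹⁹ × 651.0 = 1.043 × 10⁻¹⁶ J.
p = √(2mKE) = √(2 × 9.109 × 10⁻³¹ × 1.043 × 10⁻¹⁶) = 1.378 × 10⁻²³ kg·m/s.
λ = h/p = 6.626 × 10⁻³⁴ / 1.378 × 10⁻²³ = 4.81 × 10⁻¹¹ m = 48.1 pm.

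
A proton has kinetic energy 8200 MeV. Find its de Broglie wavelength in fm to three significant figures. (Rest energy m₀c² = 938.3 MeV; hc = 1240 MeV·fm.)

Total energy E = KE + m₀c² = 8200 + 938.3 = 9138.3 MeV.
(pc)² = E² − (m₀c²)² = (9138.3)² − (938.3)² = 8.263 × 10⁷ MeV², so pc = 9090 MeV.
λ = hc/(pc) = 1240 MeV·fm / 9090 MeV = 0.136 fm.

λ = 0.136 fm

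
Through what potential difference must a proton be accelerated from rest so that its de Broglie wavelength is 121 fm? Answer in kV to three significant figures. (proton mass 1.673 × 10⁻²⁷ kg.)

p = h/λ = 6.626 × 10⁻³⁴ / 1.210 × 10⁻¹³ = 5.476 × 10⁻²¹ kg·m/s.
KE = p²/(2m) = 8.962 × 10⁻¹⁵ J.
V = KE/e = 8.962 × 10⁻¹⁵ / (1.602 × 10⁻¹⁹) = 55.9 kV.

V = 55.9 kV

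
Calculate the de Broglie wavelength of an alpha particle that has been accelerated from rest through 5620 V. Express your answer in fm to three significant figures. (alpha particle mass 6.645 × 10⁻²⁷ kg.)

λ = 135 fm

KE = 2eV = 2 × 1.602 × 10⁻¹⁹ × 5620 = 1.801 × 10⁻¹⁵ J.
p = √(2mKE) = √(2 × 6.645 × 10⁻²⁷ × 1.801 × 10⁻¹⁵) = 4.892 × 10⁻²¹ kg·m/s.
λ = h/p = 6.626 × 10⁻³⁴ / 4.892 × 10⁻²¹ = 1.35 × 10⁻¹³ m = 135 fm.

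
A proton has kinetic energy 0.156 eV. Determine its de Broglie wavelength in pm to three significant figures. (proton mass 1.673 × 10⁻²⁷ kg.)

KE = 0.156 eV = 2.499 × 10⁻²⁰ J.
p = √(2mKE) = √(2 × 1.673 × 10⁻²⁷ × 2.499 × 10⁻²⁰) = 9.144 × 10⁻²⁴ kg·m/s.
λ = h/p = 6.626 × 10⁻³⁴ / 9.144 × 10⁻²⁴ = 7.25 × 10⁻¹¹ m = 72.5 pm.

λ = 72.5 pm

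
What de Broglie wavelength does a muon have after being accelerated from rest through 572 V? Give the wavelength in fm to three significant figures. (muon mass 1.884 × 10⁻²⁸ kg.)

KE = eV = 1.602 × 10⁻¹⁹ × 572.0 = 9.163 × 10⁻¹⁷ J.
p = √(2mKE) = √(2 × 1.884 × 10⁻²⁸ × 9.163 × 10⁻¹⁷) = 1.858 × 10⁻²² kg·m/s.
λ = h/p = 6.626 × 10⁻³⁴ / 1.858 × 10⁻²² = 3.57 × 10⁻¹² m = 3570 fm.

λ = 3570 fm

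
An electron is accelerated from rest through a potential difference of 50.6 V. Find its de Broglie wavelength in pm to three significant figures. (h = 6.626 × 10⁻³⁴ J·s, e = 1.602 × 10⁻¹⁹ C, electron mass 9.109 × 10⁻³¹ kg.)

λ = 172 pm

KE = eV = 1.602 × 10⁻¹⁹ × 50.60 = 8.106 × 10⁻¹⁸ J.
p = √(2mKE) = √(2 × 9.109 × 10⁻³¹ × 8.106 × 10⁻¹⁸) = 3.843 × 10⁻²⁴ kg·m/s.
λ = h/p = 6.626 × 10⁻³⁴ / 3.843 × 10⁻²⁴ = 1.72 × 10⁻¹⁰ m = 172 pm.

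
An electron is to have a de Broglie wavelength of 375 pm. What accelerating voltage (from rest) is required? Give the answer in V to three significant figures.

V = 10.7 V

p = h/λ = 6.626 × 10⁻³⁴ / 3.750 × 10⁻¹⁰ = 1.767 × 10⁻²⁴ kg·m/s.
KE = p²/(2m) = 1.714 × 10⁻¹⁸ J.
V = KE/e = 1.714 × 10⁻¹⁸ / (1.602 × 10⁻¹⁹) = 10.7 V.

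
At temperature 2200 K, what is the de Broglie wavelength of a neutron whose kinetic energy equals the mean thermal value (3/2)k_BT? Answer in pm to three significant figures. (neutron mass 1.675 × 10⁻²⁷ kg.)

λ = 53.6 pm

KE = (3/2)k_BT = 1.5 × 1.381 × 10⁻²³ × 2200 = 4.557 × 10⁻²⁰ J.
p = √(2mKE) = √(2 × 1.675 × 10⁻²⁷ × 4.557 × 10⁻²⁰) = 1.236 × 10⁻²³ kg·m/s.
λ = h/p = 5.36 × 10⁻¹¹ m = 53.6 pm.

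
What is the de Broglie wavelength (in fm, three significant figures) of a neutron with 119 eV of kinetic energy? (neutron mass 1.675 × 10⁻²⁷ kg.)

λ = 2620 fm

KE = 119 eV = 1.906 × 10⁻¹⁷ J.
p = √(2mKE) = √(2 × 1.675 × 10⁻²⁷ × 1.906 × 10⁻¹⁷) = 2.527 × 10⁻²² kg·m/s.
λ = h/p = 6.626 × 10⁻³⁴ / 2.527 × 10⁻²² = 2.62 × 10⁻¹² m = 2620 fm.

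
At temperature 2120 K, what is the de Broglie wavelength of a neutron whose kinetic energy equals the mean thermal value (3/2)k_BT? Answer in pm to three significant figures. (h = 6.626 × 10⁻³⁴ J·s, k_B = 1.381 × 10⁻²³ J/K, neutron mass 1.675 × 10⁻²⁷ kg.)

KE = (3/2)k_BT = 1.5 × 1.381 × 10⁻²³ × 2120 = 4.392 × 10⁻²⁰ J.
p = √(2mKE) = √(2 × 1.675 × 10⁻²⁷ × 4.392 × 10⁻²⁰) = 1.213 × 10⁻²³ kg·m/s.
λ = h/p = 5.46 × 10⁻¹¹ m = 54.6 pm.

λ = 54.6 pm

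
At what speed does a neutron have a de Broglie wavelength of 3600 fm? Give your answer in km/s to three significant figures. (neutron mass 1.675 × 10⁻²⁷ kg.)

p = h/λ = 6.626 × 10⁻³⁴ / 3.600 × 10⁻¹² = 1.841 × 10⁻²² kg·m/s.
v = p/m = 1.841 × 10⁻²² / 1.675 × 10⁻²⁷ = 1.10 × 10⁵ m/s = 110 km/s.

v = 110 km/s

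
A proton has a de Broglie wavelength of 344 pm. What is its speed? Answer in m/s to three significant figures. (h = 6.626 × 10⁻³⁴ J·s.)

v = 1150 m/s

p = h/λ = 6.626 × 10⁻³⁴ / 3.440 × 10⁻¹⁰ = 1.926 × 10⁻²⁴ kg·m/s.
v = p/m = 1.926 × 10⁻²⁴ / 1.673 × 10⁻²⁷ = 1.15 × 10³ m/s = 1150 m/s.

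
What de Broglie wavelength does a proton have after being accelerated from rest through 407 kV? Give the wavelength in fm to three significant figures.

KE = eV = 1.602 × 10⁻¹⁹ × 4.070 × 10⁵ = 6.520 × 10⁻¹⁴ J.
p = √(2mKE) = √(2 × 1.673 × 10⁻²⁷ × 6.520 × 10⁻¹⁴) = 1.477 × 10⁻²⁰ kg·m/s.
λ = h/p = 6.626 × 10⁻³⁴ / 1.477 × 10⁻²⁰ = 4.49 × 10⁻¹⁴ m = 44.9 fm.

λ = 44.9 fm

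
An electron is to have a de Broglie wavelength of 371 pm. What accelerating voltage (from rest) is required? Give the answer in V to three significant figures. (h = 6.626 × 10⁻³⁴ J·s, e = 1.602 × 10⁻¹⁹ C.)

V = 10.9 V

p = h/λ = 6.626 × 10⁻³⁴ / 3.710 × 10⁻¹⁰ = 1.786 × 10⁻²⁴ kg·m/s.
KE = p²/(2m) = 1.751 × 10⁻¹⁸ J.
V = KE/e = 1.751 × 10⁻¹⁸ / (1.602 × 10⁻¹⁹) = 10.9 V.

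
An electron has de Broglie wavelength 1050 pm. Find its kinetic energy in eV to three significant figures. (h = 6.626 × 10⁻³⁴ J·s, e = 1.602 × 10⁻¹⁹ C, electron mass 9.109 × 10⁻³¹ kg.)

KE = 1.36 eV

p = h/λ = 6.626 × 10⁻³⁴ / 1.050 × 10⁻⁹ = 6.310 × 10⁻²⁵ kg·m/s.
KE = p²/(2m) = (6.310 × 10⁻²⁵)² / (2 × 9.109 × 10⁻³¹) = 2.186 × 10⁻¹⁹ J = 1.36 eV.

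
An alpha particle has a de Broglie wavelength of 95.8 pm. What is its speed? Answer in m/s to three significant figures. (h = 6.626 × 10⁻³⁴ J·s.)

p = h/λ = 6.626 × 10⁻³⁴ / 9.580 × 10⁻¹¹ = 6.916 × 10⁻²⁴ kg·m/s.
v = p/m = 6.916 × 10⁻²⁴ / 6.645 × 10⁻²⁷ = 1.04 × 10³ m/s = 1040 m/s.

v = 1040 m/s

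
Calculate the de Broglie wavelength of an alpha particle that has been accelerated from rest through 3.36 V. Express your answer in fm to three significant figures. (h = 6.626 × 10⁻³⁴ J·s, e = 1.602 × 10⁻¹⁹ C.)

λ = 5540 fm

KE = 2eV = 2 × 1.602 × 10⁻¹⁹ × 3.360 = 1.077 × 10⁻¹⁸ J.
p = √(2mKE) = √(2 × 6.645 × 10⁻²⁷ × 1.077 × 10⁻¹⁸) = 1.196 × 10⁻²² kg·m/s.
λ = h/p = 6.626 × 10⁻³⁴ / 1.196 × 10⁻²² = 5.54 × 10⁻¹² m = 5540 fm.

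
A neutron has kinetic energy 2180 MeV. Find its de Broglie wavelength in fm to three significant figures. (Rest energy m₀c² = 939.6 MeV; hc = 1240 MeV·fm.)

Total energy E = KE + m₀c² = 2180 + 939.6 = 3119.6 MeV.
(pc)² = E² − (m₀c²)² = (3119.6)² − (939.6)² = 8.849 × 10⁶ MeV², so pc = 2975 MeV.
λ = hc/(pc) = 1240 MeV·fm / 2975 MeV = 0.417 fm.

λ = 0.417 fm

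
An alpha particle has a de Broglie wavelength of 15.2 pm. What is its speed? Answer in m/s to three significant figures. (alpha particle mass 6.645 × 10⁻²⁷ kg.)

p = h/λ = 6.626 × 10⁻³⁴ / 1.520 × 10⁻¹¹ = 4.359 × 10⁻²³ kg·m/s.
v = p/m = 4.359 × 10⁻²³ / 6.645 × 10⁻²⁷ = 6.56 × 10³ m/s = 6560 m/s.

v = 6560 m/s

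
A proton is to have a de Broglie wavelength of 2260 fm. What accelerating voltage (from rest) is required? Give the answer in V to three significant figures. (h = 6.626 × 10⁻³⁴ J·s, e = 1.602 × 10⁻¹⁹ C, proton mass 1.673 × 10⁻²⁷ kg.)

V = 160 V

p = h/λ = 6.626 × 10⁻³⁴ / 2.260 × 10⁻¹² = 2.932 × 10⁻²² kg·m/s.
KE = p²/(2m) = 2.569 × 10⁻¹⁷ J.
V = KE/e = 2.569 × 10⁻¹⁷ / (1.602 × 10⁻¹⁹) = 160 V.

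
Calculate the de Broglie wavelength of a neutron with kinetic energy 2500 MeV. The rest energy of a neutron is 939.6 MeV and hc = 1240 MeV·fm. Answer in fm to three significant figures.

λ = 0.375 fm

Total energy E = KE + m₀c² = 2500 + 939.6 = 3439.6 MeV.
(pc)² = E² − (m₀c²)² = (3439.6)² − (939.6)² = 1.095 × 10⁷ MeV², so pc = 3309 MeV.
λ = hc/(pc) = 1240 MeV·fm / 3309 MeV = 0.375 fm.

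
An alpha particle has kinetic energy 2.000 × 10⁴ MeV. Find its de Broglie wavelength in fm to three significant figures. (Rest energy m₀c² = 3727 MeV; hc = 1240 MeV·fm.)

Total energy E = KE + m₀c² = 2.000 × 10⁴ + 3727 = 23727 MeV.
(pc)² = E² − (m₀c²)² = (23727)² − (3727)² = 5.491 × 10⁸ MeV², so pc = 2.343 × 10⁴ MeV.
λ = hc/(pc) = 1240 MeV·fm / 2.343 × 10⁴ MeV = 0.0529 fm.

λ = 0.0529 fm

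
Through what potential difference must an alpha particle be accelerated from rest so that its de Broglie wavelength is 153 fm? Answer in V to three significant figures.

V = 4400 V

p = h/λ = 6.626 × 10⁻³⁴ / 1.530 × 10⁻¹³ = 4.331 × 10⁻²¹ kg·m/s.
KE = p²/(2m) = 1.411 × 10⁻¹⁵ J.
V = KE/2e = 1.411 × 10⁻¹⁵ / (2 × 1.602 × 10⁻¹⁹) = 4400 V.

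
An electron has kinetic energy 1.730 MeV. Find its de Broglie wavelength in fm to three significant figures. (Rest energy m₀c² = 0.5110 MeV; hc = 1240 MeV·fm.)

Total energy E = KE + m₀c² = 1.730 + 0.5110 = 2.2410 MeV.
(pc)² = E² − (m₀c²)² = (2.2410)² − (0.5110)² = 4.761 MeV², so pc = 2.182 MeV.
λ = hc/(pc) = 1240 MeV·fm / 2.182 MeV = 568 fm.

λ = 568 fm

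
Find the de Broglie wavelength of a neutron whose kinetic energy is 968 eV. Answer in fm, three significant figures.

KE = 968 eV = 1.551 × 10⁻¹⁶ J.
p = √(2mKE) = √(2 × 1.675 × 10⁻²⁷ × 1.551 × 10⁻¹⁶) = 7.208 × 10⁻²² kg·m/s.
λ = h/p = 6.626 × 10⁻³⁴ / 7.208 × 10⁻²² = 9.19 × 10⁻¹³ m = 919 fm.

λ = 919 fm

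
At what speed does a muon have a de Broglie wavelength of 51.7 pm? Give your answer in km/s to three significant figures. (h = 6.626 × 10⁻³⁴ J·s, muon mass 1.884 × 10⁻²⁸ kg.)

p = h/λ = 6.626 × 10⁻³⁴ / 5.170 × 10⁻¹¹ = 1.282 × 10⁻²³ kg·m/s.
v = p/m = 1.282 × 10⁻²³ / 1.884 × 10⁻²⁸ = 6.80 × 10⁴ m/s = 68.0 km/s.

v = 68.0 km/s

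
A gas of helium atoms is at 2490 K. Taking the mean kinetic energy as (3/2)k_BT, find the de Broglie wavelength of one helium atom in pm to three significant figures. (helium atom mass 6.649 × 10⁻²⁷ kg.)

KE = (3/2)k_BT = 1.5 × 1.381 × 10⁻²³ × 2490 = 5.158 × 10⁻²⁰ J.
p = √(2mKE) = √(2 × 6.649 × 10⁻²⁷ × 5.158 × 10⁻²⁰) = 2.619 × 10⁻²³ kg·m/s.
λ = h/p = 2.53 × 10⁻¹¹ m = 25.3 pm.

λ = 25.3 pm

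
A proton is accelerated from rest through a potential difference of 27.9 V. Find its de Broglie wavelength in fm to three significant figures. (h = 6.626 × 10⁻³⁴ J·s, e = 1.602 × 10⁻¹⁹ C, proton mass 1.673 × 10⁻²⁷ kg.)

λ = 5420 fm

KE = eV = 1.602 × 10⁻¹⁹ × 27.90 = 4.470 × 10⁻¹⁸ J.
p = √(2mKE) = √(2 × 1.673 × 10⁻²⁷ × 4.470 × 10⁻¹⁸) = 1.223 × 10⁻²² kg·m/s.
λ = h/p = 6.626 × 10⁻³⁴ / 1.223 × 10⁻²² = 5.42 × 10⁻¹² m = 5420 fm.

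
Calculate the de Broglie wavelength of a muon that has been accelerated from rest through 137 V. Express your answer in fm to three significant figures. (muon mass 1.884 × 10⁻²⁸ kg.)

KE = eV = 1.602 × 10⁻¹⁹ × 137.0 = 2.195 × 10⁻¹⁷ J.
p = √(2mKE) = √(2 × 1.884 × 10⁻²⁸ × 2.195 × 10⁻¹⁷) = 9.094 × 10⁻²³ kg·m/s.
λ = h/p = 6.626 × 10⁻³⁴ / 9.094 × 10⁻²³ = 7.29 × 10⁻¹² m = 7290 fm.

λ = 7290 fm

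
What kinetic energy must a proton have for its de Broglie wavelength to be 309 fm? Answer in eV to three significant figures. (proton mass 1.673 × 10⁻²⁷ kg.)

p = h/λ = 6.626 × 10⁻³⁴ / 3.090 × 10⁻¹³ = 2.144 × 10⁻²¹ kg·m/s.
KE = p²/(2m) = (2.144 × 10⁻²¹)² / (2 × 1.673 × 10⁻²⁷) = 1.374 × 10⁻¹⁵ J = 8580 eV.

KE = 8580 eV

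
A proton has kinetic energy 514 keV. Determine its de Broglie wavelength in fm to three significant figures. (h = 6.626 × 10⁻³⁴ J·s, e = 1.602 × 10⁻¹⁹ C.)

λ = 39.9 fm

KE = 514 keV = 8.234 × 10⁻¹⁴ J.
p = √(2mKE) = √(2 × 1.673 × 10⁻²⁷ × 8.234 × 10⁻¹⁴) = 1.660 × 10⁻²⁰ kg·m/s.
λ = h/p = 6.626 × 10⁻³⁴ / 1.660 × 10⁻²⁰ = 3.99 × 10⁻¹⁴ m = 39.9 fm.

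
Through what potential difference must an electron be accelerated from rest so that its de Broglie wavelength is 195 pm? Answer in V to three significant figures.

p = h/λ = 6.626 × 10⁻³⁴ / 1.950 × 10⁻¹⁰ = 3.398 × 10⁻²⁴ kg·m/s.
KE = p²/(2m) = 6.338 × 10⁻¹⁸ J.
V = KE/e = 6.338 × 10⁻¹⁸ / (1.602 × 10⁻¹⁹) = 39.6 V.

V = 39.6 V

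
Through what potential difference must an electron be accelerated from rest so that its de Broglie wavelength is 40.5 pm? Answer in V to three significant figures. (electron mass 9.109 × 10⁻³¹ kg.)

p = h/λ = 6.626 × 10⁻³⁴ / 4.050 × 10⁻¹¹ = 1.636 × 10⁻²³ kg·m/s.
KE = p²/(2m) = 1.469 × 10⁻¹⁶ J.
V = KE/e = 1.469 × 10⁻¹⁶ / (1.602 × 10⁻¹⁹) = 917 V.

V = 917 V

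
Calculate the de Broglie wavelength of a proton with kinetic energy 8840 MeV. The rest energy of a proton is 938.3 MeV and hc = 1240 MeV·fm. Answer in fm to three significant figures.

λ = 0.127 fm

Total energy E = KE + m₀c² = 8840 + 938.3 = 9778.3 MeV.
(pc)² = E² − (m₀c²)² = (9778.3)² − (938.3)² = 9.473 × 10⁷ MeV², so pc = 9733 MeV.
λ = hc/(pc) = 1240 MeV·fm / 9733 MeV = 0.127 fm.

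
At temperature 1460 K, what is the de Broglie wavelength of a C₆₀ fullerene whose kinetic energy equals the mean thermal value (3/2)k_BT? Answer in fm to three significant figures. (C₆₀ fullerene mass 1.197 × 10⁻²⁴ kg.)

KE = (3/2)k_BT = 1.5 × 1.381 × 10⁻²³ × 1460 = 3.024 × 10⁻²⁰ J.
p = √(2mKE) = √(2 × 1.197 × 10⁻²⁴ × 3.024 × 10⁻²⁰) = 2.691 × 10⁻²² kg·m/s.
λ = h/p = 2.46 × 10⁻¹² m = 2460 fm.

λ = 2460 fm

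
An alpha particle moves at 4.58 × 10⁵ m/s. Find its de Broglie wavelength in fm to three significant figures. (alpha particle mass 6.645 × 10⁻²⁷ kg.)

λ = 218 fm

p = mv = 6.645 × 10⁻²⁷ × 4.58 × 10⁵ = 3.043 × 10⁻²¹ kg·m/s.
λ = h/p = 6.626 × 10⁻³⁴ / 3.043 × 10⁻²¹ = 2.18 × 10⁻¹³ m = 218 fm.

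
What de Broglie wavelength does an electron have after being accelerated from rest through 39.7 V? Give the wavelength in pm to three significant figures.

KE = eV = 1.602 × 10⁻¹⁹ × 39.70 = 6.360 × 10⁻¹⁸ J.
p = √(2mKE) = √(2 × 9.109 × 10⁻³¹ × 6.360 × 10⁻¹⁸) = 3.404 × 10⁻²⁴ kg·m/s.
λ = h/p = 6.626 × 10⁻³⁴ / 3.404 × 10⁻²⁴ = 1.95 × 10⁻¹⁰ m = 195 pm.

λ = 195 pm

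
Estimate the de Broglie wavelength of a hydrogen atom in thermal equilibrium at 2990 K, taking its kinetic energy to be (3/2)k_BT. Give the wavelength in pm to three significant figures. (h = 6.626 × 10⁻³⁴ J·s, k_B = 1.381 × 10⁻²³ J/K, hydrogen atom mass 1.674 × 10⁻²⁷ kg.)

KE = (3/2)k_BT = 1.5 × 1.381 × 10⁻²³ × 2990 = 6.194 × 10⁻²⁰ J.
p = √(2mKE) = √(2 × 1.674 × 10⁻²⁷ × 6.194 × 10⁻²⁰) = 1.440 × 10⁻²³ kg·m/s.
λ = h/p = 4.60 × 10⁻¹¹ m = 46.0 pm.

λ = 46.0 pm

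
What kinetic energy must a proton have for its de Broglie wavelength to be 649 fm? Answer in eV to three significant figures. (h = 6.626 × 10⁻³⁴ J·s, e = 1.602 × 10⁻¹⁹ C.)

p = h/λ = 6.626 × 10⁻³⁴ / 6.490 × 10⁻¹³ = 1.021 × 10⁻²¹ kg·m/s.
KE = p²/(2m) = (1.021 × 10⁻²¹)² / (2 × 1.673 × 10⁻²⁷) = 3.115 × 10⁻¹⁶ J = 1940 eV.

KE = 1940 eV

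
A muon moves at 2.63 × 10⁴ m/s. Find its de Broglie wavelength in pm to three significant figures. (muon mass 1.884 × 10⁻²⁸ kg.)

p = mv = 1.884 × 10⁻²⁸ × 2.63 × 10⁴ = 4.955 × 10⁻²⁴ kg·m/s.
λ = h/p = 6.626 × 10⁻³⁴ / 4.955 × 10⁻²⁴ = 1.34 × 10⁻¹⁰ m = 134 pm.

λ = 134 pm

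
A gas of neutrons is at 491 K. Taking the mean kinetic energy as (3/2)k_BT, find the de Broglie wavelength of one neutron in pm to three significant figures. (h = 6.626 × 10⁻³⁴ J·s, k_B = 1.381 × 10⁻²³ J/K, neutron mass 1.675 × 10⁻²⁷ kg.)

λ = 114 pm

KE = (3/2)k_BT = 1.5 × 1.381 × 10⁻²³ × 491 = 1.017 × 10⁻²⁰ J.
p = √(2mKE) = √(2 × 1.675 × 10⁻²⁷ × 1.017 × 10⁻²⁰) = 5.837 × 10⁻²⁴ kg·m/s.
λ = h/p = 1.14 × 10⁻¹⁰ m = 114 pm.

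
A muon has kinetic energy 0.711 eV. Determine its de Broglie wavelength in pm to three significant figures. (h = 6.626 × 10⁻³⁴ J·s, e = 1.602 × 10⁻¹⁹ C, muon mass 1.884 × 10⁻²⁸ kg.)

λ = 101 pm

KE = 0.711 eV = 1.139 × 10⁻¹⁹ J.
p = √(2mKE) = √(2 × 1.884 × 10⁻²⁸ × 1.139 × 10⁻¹⁹) = 6.551 × 10⁻²⁴ kg·m/s.
λ = h/p = 6.626 × 10⁻³⁴ / 6.551 × 10⁻²⁴ = 1.01 × 10⁻¹⁰ m = 101 pm.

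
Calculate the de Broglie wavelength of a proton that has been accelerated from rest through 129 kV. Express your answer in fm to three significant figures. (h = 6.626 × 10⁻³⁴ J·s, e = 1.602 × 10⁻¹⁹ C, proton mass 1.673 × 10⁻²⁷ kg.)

λ = 79.7 fm

KE = eV = 1.602 × 10⁻¹⁹ × 1.290 × 10⁵ = 2.067 × 10⁻¹⁴ J.
p = √(2mKE) = √(2 × 1.673 × 10⁻²⁷ × 2.067 × 10⁻¹⁴) = 8.316 × 10⁻²¹ kg·m/s.
λ = h/p = 6.626 × 10⁻³⁴ / 8.316 × 10⁻²¹ = 7.97 × 10⁻¹⁴ m = 79.7 fm.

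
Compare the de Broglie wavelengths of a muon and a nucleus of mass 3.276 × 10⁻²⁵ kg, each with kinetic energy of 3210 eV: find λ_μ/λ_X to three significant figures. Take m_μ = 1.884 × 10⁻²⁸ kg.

λ_μ/λ_X = 41.7

At fixed KE, p = √(2mKE) so λ = h/p ∝ 1/√m.
λ_μ/λ_X = √(m_X/m_μ) = √(3.276 × 10⁻²⁵/1.884 × 10⁻²⁸) = √(1739) = 41.7.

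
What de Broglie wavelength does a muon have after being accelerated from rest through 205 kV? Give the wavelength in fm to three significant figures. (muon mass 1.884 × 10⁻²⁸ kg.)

λ = 188 fm

KE = eV = 1.602 × 10⁻¹⁹ × 2.050 × 10⁵ = 3.284 × 10⁻¹⁴ J.
p = √(2mKE) = √(2 × 1.884 × 10⁻²⁸ × 3.284 × 10⁻¹⁴) = 3.518 × 10⁻²¹ kg·m/s.
λ = h/p = 6.626 × 10⁻³⁴ / 3.518 × 10⁻²¹ = 1.88 × 10⁻¹³ m = 188 fm.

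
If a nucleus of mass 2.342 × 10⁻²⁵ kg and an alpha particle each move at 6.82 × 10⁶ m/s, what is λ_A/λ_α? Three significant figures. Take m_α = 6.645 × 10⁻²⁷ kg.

At fixed v, p = mv so λ = h/(mv) ∝ 1/m.
λ_A/λ_α = m_α/m_A = 6.645 × 10⁻²⁷/2.342 × 10⁻²⁵ = 0.0284.

λ_A/λ_α = 0.0284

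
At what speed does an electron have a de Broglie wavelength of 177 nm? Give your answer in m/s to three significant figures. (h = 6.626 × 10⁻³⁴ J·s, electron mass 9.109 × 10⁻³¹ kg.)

p = h/λ = 6.626 × 10⁻³⁴ / 1.770 × 10⁻⁷ = 3.744 × 10⁻²⁷ kg·m/s.
v = p/m = 3.744 × 10⁻²⁷ / 9.109 × 10⁻³¹ = 4.11 × 10³ m/s = 4110 m/s.

v = 4110 m/s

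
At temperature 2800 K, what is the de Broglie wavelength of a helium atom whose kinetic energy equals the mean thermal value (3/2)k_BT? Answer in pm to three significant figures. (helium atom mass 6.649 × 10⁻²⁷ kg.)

KE = (3/2)k_BT = 1.5 × 1.381 × 10⁻²³ × 2800 = 5.800 × 10⁻²⁰ J.
p = √(2mKE) = √(2 × 6.649 × 10⁻²⁷ × 5.800 × 10⁻²⁰) = 2.777 × 10⁻²³ kg·m/s.
λ = h/p = 2.39 × 10⁻¹¹ m = 23.9 pm.

λ = 23.9 pm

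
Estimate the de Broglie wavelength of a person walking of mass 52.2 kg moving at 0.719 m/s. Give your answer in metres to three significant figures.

p = mv = 52.2 × 0.719 = 3.753 × 10¹ kg·m/s.
λ = h/p = 6.626 × 10⁻³⁴ / 3.753 × 10¹ = 1.77 × 10⁻³⁵ m.

λ = 1.77 × 10⁻³⁵ m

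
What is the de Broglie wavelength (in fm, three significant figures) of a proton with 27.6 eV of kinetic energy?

λ = 5450 fm

KE = 27.6 eV = 4.422 × 10⁻¹⁸ J.
p = √(2mKE) = √(2 × 1.673 × 10⁻²⁷ × 4.422 × 10⁻¹⁸) = 1.216 × 10⁻²² kg·m/s.
λ = h/p = 6.626 × 10⁻³⁴ / 1.216 × 10⁻²² = 5.45 × 10⁻¹² m = 5450 fm.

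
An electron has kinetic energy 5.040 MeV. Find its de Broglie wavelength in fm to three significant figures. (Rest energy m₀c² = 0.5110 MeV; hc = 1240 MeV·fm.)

λ = 224 fm

Total energy E = KE + m₀c² = 5.040 + 0.5110 = 5.5510 MeV.
(pc)² = E² − (m₀c²)² = (5.5510)² − (0.5110)² = 30.55 MeV², so pc = 5.527 MeV.
λ = hc/(pc) = 1240 MeV·fm / 5.527 MeV = 224 fm.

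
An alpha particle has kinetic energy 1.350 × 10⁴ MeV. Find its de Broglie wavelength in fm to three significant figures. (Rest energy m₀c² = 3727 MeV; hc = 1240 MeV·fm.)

λ = 0.0737 fm

Total energy E = KE + m₀c² = 1.350 × 10⁴ + 3727 = 17227 MeV.
(pc)² = E² − (m₀c²)² = (17227)² − (3727)² = 2.829 × 10⁸ MeV², so pc = 1.682 × 10⁴ MeV.
λ = hc/(pc) = 1240 MeV·fm / 1.682 × 10⁴ MeV = 0.0737 fm.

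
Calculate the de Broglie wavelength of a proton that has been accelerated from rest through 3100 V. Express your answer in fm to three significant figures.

λ = 514 fm

KE = eV = 1.602 × 10⁻¹⁹ × 3100 = 4.966 × 10⁻¹⁶ J.
p = √(2mKE) = √(2 × 1.673 × 10⁻²⁷ × 4.966 × 10⁻¹⁶) = 1.289 × 10⁻²¹ kg·m/s.
λ = h/p = 6.626 × 10⁻³⁴ / 1.289 × 10⁻²¹ = 5.14 × 10⁻¹³ m = 514 fm.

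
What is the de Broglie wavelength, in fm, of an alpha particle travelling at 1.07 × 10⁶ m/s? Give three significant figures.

p = mv = 6.645 × 10⁻²⁷ × 1.07 × 10⁶ = 7.110 × 10⁻²¹ kg·m/s.
λ = h/p = 6.626 × 10⁻³⁴ / 7.110 × 10⁻²¹ = 9.32 × 10⁻¹⁴ m = 93.2 fm.

λ = 93.2 fm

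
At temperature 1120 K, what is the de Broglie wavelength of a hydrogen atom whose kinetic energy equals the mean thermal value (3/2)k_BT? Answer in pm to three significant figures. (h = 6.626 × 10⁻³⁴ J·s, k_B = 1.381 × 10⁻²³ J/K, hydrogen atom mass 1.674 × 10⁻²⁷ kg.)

KE = (3/2)k_BT = 1.5 × 1.381 × 10⁻²³ × 1120 = 2.320 × 10⁻²⁰ J.
p = √(2mKE) = √(2 × 1.674 × 10⁻²⁷ × 2.320 × 10⁻²⁰) = 8.813 × 10⁻²⁴ kg·m/s.
λ = h/p = 7.52 × 10⁻¹¹ m = 75.2 pm.

λ = 75.2 pm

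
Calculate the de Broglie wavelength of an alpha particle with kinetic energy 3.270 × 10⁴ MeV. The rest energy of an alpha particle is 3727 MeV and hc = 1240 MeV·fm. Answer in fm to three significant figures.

Total energy E = KE + m₀c² = 3.270 × 10⁴ + 3727 = 36427 MeV.
(pc)² = E² − (m₀c²)² = (36427)² − (3727)² = 1.313 × 10⁹ MeV², so pc = 3.624 × 10⁴ MeV.
λ = hc/(pc) = 1240 MeV·fm / 3.624 × 10⁴ MeV = 0.0342 fm.

λ = 0.0342 fm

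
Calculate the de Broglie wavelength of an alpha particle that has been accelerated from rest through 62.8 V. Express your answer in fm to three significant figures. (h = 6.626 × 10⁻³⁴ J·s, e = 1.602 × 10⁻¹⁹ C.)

λ = 1280 fm

KE = 2eV = 2 × 1.602 × 10⁻¹⁹ × 62.80 = 2.012 × 10⁻¹⁷ J.
p = √(2mKE) = √(2 × 6.645 × 10⁻²⁷ × 2.012 × 10⁻¹⁷) = 5.171 × 10⁻²² kg·m/s.
λ = h/p = 6.626 × 10⁻³⁴ / 5.171 × 10⁻²² = 1.28 × 10⁻¹² m = 1280 fm.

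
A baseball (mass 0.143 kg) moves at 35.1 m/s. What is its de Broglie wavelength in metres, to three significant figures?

λ = 1.32 × 10⁻³⁴ m

p = mv = 0.143 × 35.1 = 5.019 kg·m/s.
λ = h/p = 6.626 × 10⁻³⁴ / 5.019 = 1.32 × 10⁻³⁴ m.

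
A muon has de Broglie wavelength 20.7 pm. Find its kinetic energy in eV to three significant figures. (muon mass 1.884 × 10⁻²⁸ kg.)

KE = 17.0 eV

p = h/λ = 6.626 × 10⁻³⁴ / 2.070 × 10⁻¹¹ = 3.201 × 10⁻²³ kg·m/s.
KE = p²/(2m) = (3.201 × 10⁻²³)² / (2 × 1.884 × 10⁻²⁸) = 2.719 × 10⁻¹⁸ J = 17.0 eV.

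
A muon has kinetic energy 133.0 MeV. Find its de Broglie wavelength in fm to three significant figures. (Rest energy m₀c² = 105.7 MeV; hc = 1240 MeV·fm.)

Total energy E = KE + m₀c² = 133.0 + 105.7 = 238.7 MeV.
(pc)² = E² − (m₀c²)² = (238.7)² − (105.7)² = 4.581 × 10⁴ MeV², so pc = 214.0 MeV.
λ = hc/(pc) = 1240 MeV·fm / 214.0 MeV = 5.79 fm.

λ = 5.79 fm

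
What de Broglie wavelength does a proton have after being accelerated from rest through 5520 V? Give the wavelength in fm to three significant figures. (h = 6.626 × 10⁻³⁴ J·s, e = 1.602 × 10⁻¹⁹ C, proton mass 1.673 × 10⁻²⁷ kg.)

λ = 385 fm

KE = eV = 1.602 × 10⁻¹⁹ × 5520 = 8.843 × 10⁻¹⁶ J.
p = √(2mKE) = √(2 × 1.673 × 10⁻²⁷ × 8.843 × 10⁻¹⁶) = 1.720 × 10⁻²¹ kg·m/s.
λ = h/p = 6.626 × 10⁻³⁴ / 1.720 × 10⁻²¹ = 3.85 × 10⁻¹³ m = 385 fm.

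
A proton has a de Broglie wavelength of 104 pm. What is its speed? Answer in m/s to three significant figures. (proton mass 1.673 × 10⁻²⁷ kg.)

p = h/λ = 6.626 × 10⁻³⁴ / 1.040 × 10⁻¹⁰ = 6.371 × 10⁻²⁴ kg·m/s.
v = p/m = 6.371 × 10⁻²⁴ / 1.673 × 10⁻²⁷ = 3.81 × 10³ m/s = 3810 m/s.

v = 3810 m/s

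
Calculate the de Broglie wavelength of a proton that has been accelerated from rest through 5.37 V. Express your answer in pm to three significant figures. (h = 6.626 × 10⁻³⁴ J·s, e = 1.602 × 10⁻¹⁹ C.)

KE = eV = 1.602 × 10⁻¹⁹ × 5.370 = 8.603 × 10⁻¹⁹ J.
p = √(2mKE) = √(2 × 1.673 × 10⁻²⁷ × 8.603 × 10⁻¹⁹) = 5.365 × 10⁻²³ kg·m/s.
λ = h/p = 6.626 × 10⁻³⁴ / 5.365 × 10⁻²³ = 1.24 × 10⁻¹¹ m = 12.4 pm.

λ = 12.4 pm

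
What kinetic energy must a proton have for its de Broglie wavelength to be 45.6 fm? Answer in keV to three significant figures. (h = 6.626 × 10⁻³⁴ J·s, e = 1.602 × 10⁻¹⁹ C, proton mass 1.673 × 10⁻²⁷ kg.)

KE = 394 keV

p = h/λ = 6.626 × 10⁻³⁴ / 4.560 × 10⁻¹⁴ = 1.453 × 10⁻²⁰ kg·m/s.
KE = p²/(2m) = (1.453 × 10⁻²⁰)² / (2 × 1.673 × 10⁻²⁷) = 6.310 × 10⁻¹⁴ J = 394 keV.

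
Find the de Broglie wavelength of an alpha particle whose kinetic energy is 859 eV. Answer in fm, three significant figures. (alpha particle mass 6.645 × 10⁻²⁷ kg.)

λ = 490 fm

KE = 859 eV = 1.376 × 10⁻¹⁶ J.
p = √(2mKE) = √(2 × 6.645 × 10⁻²⁷ × 1.376 × 10⁻¹⁶) = 1.352 × 10⁻²¹ kg·m/s.
λ = h/p = 6.626 × 10⁻³⁴ / 1.352 × 10⁻²¹ = 4.90 × 10⁻¹³ m = 490 fm.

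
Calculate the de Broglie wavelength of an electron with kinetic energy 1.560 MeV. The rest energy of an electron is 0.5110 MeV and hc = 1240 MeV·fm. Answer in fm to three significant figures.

Total energy E = KE + m₀c² = 1.560 + 0.5110 = 2.0710 MeV.
(pc)² = E² − (m₀c²)² = (2.0710)² − (0.5110)² = 4.028 MeV², so pc = 2.007 MeV.
λ = hc/(pc) = 1240 MeV·fm / 2.007 MeV = 618 fm.

λ = 618 fm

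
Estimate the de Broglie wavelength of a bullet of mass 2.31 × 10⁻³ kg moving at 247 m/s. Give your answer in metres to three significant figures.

p = mv = 2.31 × 10⁻³ × 247 = 5.706 × 10⁻¹ kg·m/s.
λ = h/p = 6.626 × 10⁻³⁴ / 5.706 × 10⁻¹ = 1.16 × 10⁻³³ m.

λ = 1.16 × 10⁻³³ m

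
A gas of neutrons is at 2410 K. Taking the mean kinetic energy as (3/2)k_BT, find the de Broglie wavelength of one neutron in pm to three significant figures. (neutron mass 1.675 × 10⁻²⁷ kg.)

λ = 51.2 pm

KE = (3/2)k_BT = 1.5 × 1.381 × 10⁻²³ × 2410 = 4.992 × 10⁻²⁰ J.
p = √(2mKE) = √(2 × 1.675 × 10⁻²⁷ × 4.992 × 10⁻²⁰) = 1.293 × 10⁻²³ kg·m/s.
λ = h/p = 5.12 × 10⁻¹¹ m = 51.2 pm.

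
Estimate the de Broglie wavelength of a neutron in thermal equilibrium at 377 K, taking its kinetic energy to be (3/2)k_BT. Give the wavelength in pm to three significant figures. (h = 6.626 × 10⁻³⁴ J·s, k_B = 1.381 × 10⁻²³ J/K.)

λ = 130 pm

KE = (3/2)k_BT = 1.5 × 1.381 × 10⁻²³ × 377 = 7.810 × 10⁻²¹ J.
p = √(2mKE) = √(2 × 1.675 × 10⁻²⁷ × 7.810 × 10⁻²¹) = 5.115 × 10⁻²⁴ kg·m/s.
λ = h/p = 1.30 × 10⁻¹⁰ m = 130 pm.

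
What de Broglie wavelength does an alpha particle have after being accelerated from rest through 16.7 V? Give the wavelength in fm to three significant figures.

KE = 2eV = 2 × 1.602 × 10⁻¹⁹ × 16.70 = 5.351 × 10⁻¹⁸ J.
p = √(2mKE) = √(2 × 6.645 × 10⁻²⁷ × 5.351 × 10⁻¹⁸) = 2.667 × 10⁻²² kg·m/s.
λ = h/p = 6.626 × 10⁻³⁴ / 2.667 × 10⁻²² = 2.48 × 10⁻¹² m = 2480 fm.

λ = 2480 fm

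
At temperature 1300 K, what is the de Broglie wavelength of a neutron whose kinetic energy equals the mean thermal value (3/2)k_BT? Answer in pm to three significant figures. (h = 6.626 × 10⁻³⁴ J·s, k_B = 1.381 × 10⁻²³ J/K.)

KE = (3/2)k_BT = 1.5 × 1.381 × 10⁻²³ × 1300 = 2.693 × 10⁻²⁰ J.
p = √(2mKE) = √(2 × 1.675 × 10⁻²⁷ × 2.693 × 10⁻²⁰) = 9.498 × 10⁻²⁴ kg·m/s.
λ = h/p = 6.98 × 10⁻¹¹ m = 69.8 pm.

λ = 69.8 pm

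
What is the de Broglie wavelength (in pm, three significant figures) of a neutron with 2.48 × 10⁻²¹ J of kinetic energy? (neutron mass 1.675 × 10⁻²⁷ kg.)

p = √(2mKE) = √(2 × 1.675 × 10⁻²⁷ × 2.480 × 10⁻²¹) = 2.882 × 10⁻²⁴ kg·m/s.
λ = h/p = 6.626 × 10⁻³⁴ / 2.882 × 10⁻²⁴ = 2.30 × 10⁻¹⁰ m = 230 pm.

λ = 230 pm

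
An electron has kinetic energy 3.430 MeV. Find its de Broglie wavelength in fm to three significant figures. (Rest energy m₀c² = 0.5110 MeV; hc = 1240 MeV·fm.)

λ = 317 fm

Total energy E = KE + m₀c² = 3.430 + 0.5110 = 3.9410 MeV.
(pc)² = E² − (m₀c²)² = (3.9410)² − (0.5110)² = 15.27 MeV², so pc = 3.908 MeV.
λ = hc/(pc) = 1240 MeV·fm / 3.908 MeV = 317 fm.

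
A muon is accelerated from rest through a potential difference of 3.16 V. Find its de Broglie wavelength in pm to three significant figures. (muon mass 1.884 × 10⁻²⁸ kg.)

λ = 48.0 pm

KE = eV = 1.602 × 10⁻¹⁹ × 3.160 = 5.062 × 10⁻¹⁹ J.
p = √(2mKE) = √(2 × 1.884 × 10⁻²⁸ × 5.062 × 10⁻¹⁹) = 1.381 × 10⁻²³ kg·m/s.
λ = h/p = 6.626 × 10⁻³⁴ / 1.381 × 10⁻²³ = 4.80 × 10⁻¹¹ m = 48.0 pm.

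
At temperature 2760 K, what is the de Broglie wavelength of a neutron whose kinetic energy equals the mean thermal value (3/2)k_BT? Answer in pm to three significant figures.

λ = 47.9 pm

KE = (3/2)k_BT = 1.5 × 1.381 × 10⁻²³ × 2760 = 5.717 × 10⁻²⁰ J.
p = √(2mKE) = √(2 × 1.675 × 10⁻²⁷ × 5.717 × 10⁻²⁰) = 1.384 × 10⁻²³ kg·m/s.
λ = h/p = 4.79 × 10⁻¹¹ m = 47.9 pm.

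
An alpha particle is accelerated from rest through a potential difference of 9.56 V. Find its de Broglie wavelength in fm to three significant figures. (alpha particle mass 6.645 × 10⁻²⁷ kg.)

λ = 3280 fm

KE = 2eV = 2 × 1.602 × 10⁻¹⁹ × 9.560 = 3.063 × 10⁻¹⁸ J.
p = √(2mKE) = √(2 × 6.645 × 10⁻²⁷ × 3.063 × 10⁻¹⁸) = 2.018 × 10⁻²² kg·m/s.
λ = h/p = 6.626 × 10⁻³⁴ / 2.018 × 10⁻²² = 3.28 × 10⁻¹² m = 3280 fm.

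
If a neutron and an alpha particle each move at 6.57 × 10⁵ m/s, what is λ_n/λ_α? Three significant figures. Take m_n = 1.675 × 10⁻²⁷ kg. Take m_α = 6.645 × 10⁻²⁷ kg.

λ_n/λ_α = 3.97

At fixed v, p = mv so λ = h/(mv) ∝ 1/m.
λ_n/λ_α = m_α/m_n = 6.645 × 10⁻²⁷/1.675 × 10⁻²⁷ = 3.97.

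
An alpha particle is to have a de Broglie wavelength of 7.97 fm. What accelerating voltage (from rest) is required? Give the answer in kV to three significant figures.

V = 1620 kV

p = h/λ = 6.626 × 10⁻³⁴ / 7.970 × 10⁻¹⁵ = 8.314 × 10⁻²⁰ kg·m/s.
KE = p²/(2m) = 5.201 × 10⁻¹³ J.
V = KE/2e = 5.201 × 10⁻¹³ / (2 × 1.602 × 10⁻¹⁹) = 1620 kV.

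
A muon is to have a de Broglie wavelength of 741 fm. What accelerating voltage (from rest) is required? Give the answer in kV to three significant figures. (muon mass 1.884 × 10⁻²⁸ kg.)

V = 13.2 kV

p = h/λ = 6.626 × 10⁻³⁴ / 7.410 × 10⁻¹³ = 8.942 × 10⁻²² kg·m/s.
KE = p²/(2m) = 2.122 × 10⁻¹⁵ J.
V = KE/e = 2.122 × 10⁻¹⁵ / (1.602 × 10⁻¹⁹) = 13.2 kV.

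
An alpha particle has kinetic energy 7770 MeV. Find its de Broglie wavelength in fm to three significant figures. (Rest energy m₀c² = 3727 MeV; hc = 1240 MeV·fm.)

λ = 0.114 fm

Total energy E = KE + m₀c² = 7770 + 3727 = 11497 MeV.
(pc)² = E² − (m₀c²)² = (11497)² − (3727)² = 1.183 × 10⁸ MeV², so pc = 1.088 × 10⁴ MeV.
λ = hc/(pc) = 1240 MeV·fm / 1.088 × 10⁴ MeV = 0.114 fm.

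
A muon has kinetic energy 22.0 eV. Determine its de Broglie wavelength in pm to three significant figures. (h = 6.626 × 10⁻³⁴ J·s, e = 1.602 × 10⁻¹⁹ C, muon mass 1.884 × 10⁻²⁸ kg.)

KE = 22.0 eV = 3.524 × 10⁻¹⁸ J.
p = √(2mKE) = √(2 × 1.884 × 10⁻²⁸ × 3.524 × 10⁻¹⁸) = 3.644 × 10⁻²³ kg·m/s.
λ = h/p = 6.626 × 10⁻³⁴ / 3.644 × 10⁻²³ = 1.82 × 10⁻¹¹ m = 18.2 pm.

λ = 18.2 pm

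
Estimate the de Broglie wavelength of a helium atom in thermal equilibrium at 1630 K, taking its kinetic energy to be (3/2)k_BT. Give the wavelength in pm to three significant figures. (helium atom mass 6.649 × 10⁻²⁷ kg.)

λ = 31.3 pm

KE = (3/2)k_BT = 1.5 × 1.381 × 10⁻²³ × 1630 = 3.377 × 10⁻²⁰ J.
p = √(2mKE) = √(2 × 6.649 × 10⁻²⁷ × 3.377 × 10⁻²⁰) = 2.119 × 10⁻²³ kg·m/s.
λ = h/p = 3.13 × 10⁻¹¹ m = 31.3 pm.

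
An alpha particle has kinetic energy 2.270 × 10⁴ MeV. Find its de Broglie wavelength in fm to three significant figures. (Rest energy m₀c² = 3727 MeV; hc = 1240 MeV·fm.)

Total energy E = KE + m₀c² = 2.270 × 10⁴ + 3727 = 26427 MeV.
(pc)² = E² − (m₀c²)² = (26427)² − (3727)² = 6.845 × 10⁸ MeV², so pc = 2.616 × 10⁴ MeV.
λ = hc/(pc) = 1240 MeV·fm / 2.616 × 10⁴ MeV = 0.0474 fm.

λ = 0.0474 fm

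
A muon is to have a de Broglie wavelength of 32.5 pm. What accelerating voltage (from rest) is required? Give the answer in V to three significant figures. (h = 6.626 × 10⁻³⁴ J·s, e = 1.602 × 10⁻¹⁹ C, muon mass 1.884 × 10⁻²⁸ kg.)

V = 6.89 V

p = h/λ = 6.626 × 10⁻³⁴ / 3.250 × 10⁻¹¹ = 2.039 × 10⁻²³ kg·m/s.
KE = p²/(2m) = 1.103 × 10⁻¹⁸ J.
V = KE/e = 1.103 × 10⁻¹⁸ / (1.602 × 10⁻¹⁹) = 6.89 V.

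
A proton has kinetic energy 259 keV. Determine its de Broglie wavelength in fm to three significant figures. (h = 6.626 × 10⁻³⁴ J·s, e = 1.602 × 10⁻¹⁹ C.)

λ = 56.2 fm

KE = 259 keV = 4.149 × 10⁻¹⁴ J.
p = √(2mKE) = √(2 × 1.673 × 10⁻²⁷ × 4.149 × 10⁻¹⁴) = 1.178 × 10⁻²⁰ kg·m/s.
λ = h/p = 6.626 × 10⁻³⁴ / 1.178 × 10⁻²⁰ = 5.62 × 10⁻¹⁴ m = 56.2 fm.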